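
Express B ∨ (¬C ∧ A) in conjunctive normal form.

B ∨ (¬C ∧ A)
≡ (B ∨ ¬C) ∧ (B ∨ A)   — distribute ∨ over ∧

(B ∨ ¬C) ∧ (B ∨ A)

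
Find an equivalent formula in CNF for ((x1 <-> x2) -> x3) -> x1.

(~x2 | x1) & (~x3 | x1)

((x1 <-> x2) -> x3) -> x1
= ~((x1 <-> x2) -> x3) | x1   [eliminate ->]
= ~(~(x1 <-> x2) | x3) | x1   [eliminate ->]
= ~(~((x1 -> x2) & (x2 -> x1)) | x3) | x1   [eliminate <->]
= ~(~((~x1 | x2) & (x2 -> x1)) | x3) | x1   [eliminate ->]
= ~(~((~x1 | x2) & (~x2 | x1)) | x3) | x1   [eliminate ->]
= (~~((~x1 | x2) & (~x2 | x1)) & ~x3) | x1   [De Morgan]
= ((~x1 | x2) & (~x2 | x1) & ~x3) | x1   [double negation]
= (~x1 | x2 | x1) & (~x2 | x1 | x1) & (~x3 | x1)   [distribute | over &]
= (~x2 | x1) & (~x3 | x1)   [simplify]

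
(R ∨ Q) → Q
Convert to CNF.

¬R ∨ Q

(R ∨ Q) → Q
≡ ¬(R ∨ Q) ∨ Q   [eliminate →]
≡ (¬R ∧ ¬Q) ∨ Q   [De Morgan]
≡ (¬R ∨ Q) ∧ (¬Q ∨ Q)   [distribute ∨ over ∧]
≡ ¬R ∨ Q   [simplify]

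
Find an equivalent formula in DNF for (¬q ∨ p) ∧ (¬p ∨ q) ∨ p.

(¬q ∨ p) ∧ (¬p ∨ q) ∨ p
≡ ¬q ∧ ¬p ∨ ¬q ∧ q ∨ p ∧ ¬p ∨ p ∧ q ∨ p   [distribute ∧ over ∨]
≡ ¬q ∧ ¬p ∨ p   [simplify]

¬q ∧ ¬p ∨ p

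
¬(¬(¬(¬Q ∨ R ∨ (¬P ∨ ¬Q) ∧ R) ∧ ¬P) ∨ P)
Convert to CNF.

¬(¬(¬(¬Q ∨ R ∨ (¬P ∨ ¬Q) ∧ R) ∧ ¬P) ∨ P)
= ¬¬(¬(¬Q ∨ R ∨ (¬P ∨ ¬Q) ∧ R) ∧ ¬P) ∧ ¬P   [De Morgan]
= ¬(¬Q ∨ R ∨ (¬P ∨ ¬Q) ∧ R) ∧ ¬P ∧ ¬P   [double negation]
= ¬¬Q ∧ ¬R ∧ ¬((¬P ∨ ¬Q) ∧ R) ∧ ¬P ∧ ¬P   [De Morgan]
= Q ∧ ¬R ∧ ¬((¬P ∨ ¬Q) ∧ R) ∧ ¬P ∧ ¬P   [double negation]
= Q ∧ ¬R ∧ (¬(¬P ∨ ¬Q) ∨ ¬R) ∧ ¬P ∧ ¬P   [De Morgan]
= Q ∧ ¬R ∧ (¬¬P ∧ ¬¬Q ∨ ¬R) ∧ ¬P ∧ ¬P   [De Morgan]
= Q ∧ ¬R ∧ (P ∧ ¬¬Q ∨ ¬R) ∧ ¬P ∧ ¬P   [double negation]
= Q ∧ ¬R ∧ (P ∧ Q ∨ ¬R) ∧ ¬P ∧ ¬P   [double negation]
= Q ∧ ¬R ∧ (P ∨ ¬R) ∧ (Q ∨ ¬R) ∧ ¬P ∧ ¬P   [distribute ∨ over ∧]
= Q ∧ ¬R ∧ ¬P   [simplify]

Q ∧ ¬R ∧ ¬P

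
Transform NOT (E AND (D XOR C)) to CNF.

(NOT E OR NOT D OR C) AND (NOT E OR NOT C OR D)

NOT (E AND (D XOR C))
= NOT (E AND (D OR C) AND NOT (D AND C))
= NOT E OR NOT (D OR C) OR NOT NOT (D AND C)
= NOT E OR (NOT D AND NOT C) OR NOT NOT (D AND C)
= NOT E OR (NOT D AND NOT C) OR (D AND C)
= (NOT E OR NOT D OR D) AND (NOT E OR NOT D OR C) AND (NOT E OR NOT C OR D) AND (NOT E OR NOT C OR C)
= (NOT E OR NOT D OR C) AND (NOT E OR NOT C OR D)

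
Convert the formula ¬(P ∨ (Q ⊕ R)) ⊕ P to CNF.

¬(P ∨ (Q ⊕ R)) ⊕ P
⇔ (¬(P ∨ (Q ⊕ R)) ∨ P) ∧ ¬(¬(P ∨ (Q ⊕ R)) ∧ P)   (expand ⊕)
⇔ (¬(P ∨ ((Q ∨ R) ∧ ¬(Q ∧ R))) ∨ P) ∧ ¬(¬(P ∨ (Q ⊕ R)) ∧ P)   (expand ⊕)
⇔ (¬(P ∨ ((Q ∨ R) ∧ ¬(Q ∧ R))) ∨ P) ∧ ¬(¬(P ∨ ((Q ∨ R) ∧ ¬(Q ∧ R))) ∧ P)   (expand ⊕)
⇔ ((¬P ∧ ¬((Q ∨ R) ∧ ¬(Q ∧ R))) ∨ P) ∧ ¬(¬(P ∨ ((Q ∨ R) ∧ ¬(Q ∧ R))) ∧ P)   (De Morgan)
⇔ ((¬P ∧ (¬(Q ∨ R) ∨ ¬¬(Q ∧ R))) ∨ P) ∧ ¬(¬(P ∨ ((Q ∨ R) ∧ ¬(Q ∧ R))) ∧ P)   (De Morgan)
⇔ ((¬P ∧ ((¬Q ∧ ¬R) ∨ ¬¬(Q ∧ R))) ∨ P) ∧ ¬(¬(P ∨ ((Q ∨ R) ∧ ¬(Q ∧ R))) ∧ P)   (De Morgan)
⇔ ((¬P ∧ ((¬Q ∧ ¬R) ∨ (Q ∧ R))) ∨ P) ∧ ¬(¬(P ∨ ((Q ∨ R) ∧ ¬(Q ∧ R))) ∧ P)   (double negation)
⇔ ((¬P ∧ ((¬Q ∧ ¬R) ∨ (Q ∧ R))) ∨ P) ∧ (¬¬(P ∨ ((Q ∨ R) ∧ ¬(Q ∧ R))) ∨ ¬P)   (De Morgan)
⇔ ((¬P ∧ ((¬Q ∧ ¬R) ∨ (Q ∧ R))) ∨ P) ∧ (P ∨ ((Q ∨ R) ∧ ¬(Q ∧ R)) ∨ ¬P)   (double negation)
⇔ ((¬P ∧ ((¬Q ∧ ¬R) ∨ (Q ∧ R))) ∨ P) ∧ (P ∨ ((Q ∨ R) ∧ (¬Q ∨ ¬R)) ∨ ¬P)   (De Morgan)
⇔ (¬P ∨ P) ∧ (¬Q ∨ Q ∨ P) ∧ (¬Q ∨ R ∨ P) ∧ (¬R ∨ Q ∨ P) ∧ (¬R ∨ R ∨ P) ∧ (P ∨ Q ∨ R ∨ ¬P) ∧ (P ∨ ¬Q ∨ ¬R ∨ ¬P)   (distribute ∨ over ∧)
⇔ (¬Q ∨ R ∨ P) ∧ (¬R ∨ Q ∨ P)   (simplify)

(¬Q ∨ R ∨ P) ∧ (¬R ∨ Q ∨ P)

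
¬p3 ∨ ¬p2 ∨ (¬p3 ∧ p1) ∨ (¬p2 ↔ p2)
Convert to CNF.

¬p3 ∨ ¬p2

¬p3 ∨ ¬p2 ∨ (¬p3 ∧ p1) ∨ (¬p2 ↔ p2)
≡ ¬p3 ∨ ¬p2 ∨ (¬p3 ∧ p1) ∨ ((¬p2 → p2) ∧ (p2 → ¬p2))
≡ ¬p3 ∨ ¬p2 ∨ (¬p3 ∧ p1) ∨ ((¬¬p2 ∨ p2) ∧ (p2 → ¬p2))
≡ ¬p3 ∨ ¬p2 ∨ (¬p3 ∧ p1) ∨ ((¬¬p2 ∨ p2) ∧ (¬p2 ∨ ¬p2))
≡ ¬p3 ∨ ¬p2 ∨ (¬p3 ∧ p1) ∨ ((p2 ∨ p2) ∧ (¬p2 ∨ ¬p2))
≡ (¬p3 ∨ ¬p2 ∨ ¬p3 ∨ p2 ∨ p2) ∧ (¬p3 ∨ ¬p2 ∨ ¬p3 ∨ ¬p2 ∨ ¬p2) ∧ (¬p3 ∨ ¬p2 ∨ p1 ∨ p2 ∨ p2) ∧ (¬p3 ∨ ¬p2 ∨ p1 ∨ ¬p2 ∨ ¬p2)
≡ ¬p3 ∨ ¬p2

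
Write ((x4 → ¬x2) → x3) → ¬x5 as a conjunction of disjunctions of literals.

(¬x4 ∨ ¬x2 ∨ ¬x5) ∧ (¬x3 ∨ ¬x5)

((x4 → ¬x2) → x3) → ¬x5
≡ ¬((x4 → ¬x2) → x3) ∨ ¬x5   (eliminate →)
≡ ¬(¬(x4 → ¬x2) ∨ x3) ∨ ¬x5   (eliminate →)
≡ ¬(¬(¬x4 ∨ ¬x2) ∨ x3) ∨ ¬x5   (eliminate →)
≡ (¬¬(¬x4 ∨ ¬x2) ∧ ¬x3) ∨ ¬x5   (De Morgan)
≡ ((¬x4 ∨ ¬x2) ∧ ¬x3) ∨ ¬x5   (double negation)
≡ (¬x4 ∨ ¬x2 ∨ ¬x5) ∧ (¬x3 ∨ ¬x5)   (distribute ∨ over ∧)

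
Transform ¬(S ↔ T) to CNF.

¬(S ↔ T)
⇔ ¬((S → T) ∧ (T → S))
⇔ ¬((¬S ∨ T) ∧ (T → S))
⇔ ¬((¬S ∨ T) ∧ (¬T ∨ S))
⇔ ¬(¬S ∨ T) ∨ ¬(¬T ∨ S)
⇔ (¬¬S ∧ ¬T) ∨ ¬(¬T ∨ S)
⇔ (S ∧ ¬T) ∨ ¬(¬T ∨ S)
⇔ (S ∧ ¬T) ∨ (¬¬T ∧ ¬S)
⇔ (S ∧ ¬T) ∨ (T ∧ ¬S)
⇔ (S ∨ T) ∧ (S ∨ ¬S) ∧ (¬T ∨ T) ∧ (¬T ∨ ¬S)
⇔ (S ∨ T) ∧ (¬T ∨ ¬S)

(S ∨ T) ∧ (¬T ∨ ¬S)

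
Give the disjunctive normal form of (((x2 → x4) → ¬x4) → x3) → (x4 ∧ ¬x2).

(((x2 → x4) → ¬x4) → x3) → (x4 ∧ ¬x2)
≡ ¬(((x2 → x4) → ¬x4) → x3) ∨ (x4 ∧ ¬x2)   [eliminate →]
≡ ¬(¬((x2 → x4) → ¬x4) ∨ x3) ∨ (x4 ∧ ¬x2)   [eliminate →]
≡ ¬(¬(¬(x2 → x4) ∨ ¬x4) ∨ x3) ∨ (x4 ∧ ¬x2)   [eliminate →]
≡ ¬(¬(¬(¬x2 ∨ x4) ∨ ¬x4) ∨ x3) ∨ (x4 ∧ ¬x2)   [eliminate →]
≡ (¬¬(¬(¬x2 ∨ x4) ∨ ¬x4) ∧ ¬x3) ∨ (x4 ∧ ¬x2)   [De Morgan]
≡ ((¬(¬x2 ∨ x4) ∨ ¬x4) ∧ ¬x3) ∨ (x4 ∧ ¬x2)   [double negation]
≡ (((¬¬x2 ∧ ¬x4) ∨ ¬x4) ∧ ¬x3) ∨ (x4 ∧ ¬x2)   [De Morgan]
≡ (((x2 ∧ ¬x4) ∨ ¬x4) ∧ ¬x3) ∨ (x4 ∧ ¬x2)   [double negation]
≡ (x2 ∧ ¬x4 ∧ ¬x3) ∨ (¬x4 ∧ ¬x3) ∨ (x4 ∧ ¬x2)   [distribute ∧ over ∨]
≡ (¬x4 ∧ ¬x3) ∨ (x4 ∧ ¬x2)   [simplify]

(¬x4 ∧ ¬x3) ∨ (x4 ∧ ¬x2)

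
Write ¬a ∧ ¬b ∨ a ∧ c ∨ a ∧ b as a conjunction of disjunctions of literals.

¬a ∧ ¬b ∨ a ∧ c ∨ a ∧ b
≡ (¬a ∨ a ∨ a) ∧ (¬a ∨ a ∨ b) ∧ (¬a ∨ c ∨ a) ∧ (¬a ∨ c ∨ b) ∧ (¬b ∨ a ∨ a) ∧ (¬b ∨ a ∨ b) ∧ (¬b ∨ c ∨ a) ∧ (¬b ∨ c ∨ b)   — distribute ∨ over ∧
≡ (¬a ∨ c ∨ b) ∧ (¬b ∨ a)   — simplify

(¬a ∨ c ∨ b) ∧ (¬b ∨ a)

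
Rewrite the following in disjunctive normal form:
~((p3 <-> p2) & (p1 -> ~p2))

(p3 & ~p2) | (p2 & ~p3) | (p1 & p2)

~((p3 <-> p2) & (p1 -> ~p2))
≡ ~((p3 -> p2) & (p2 -> p3) & (p1 -> ~p2))   — eliminate <->
≡ ~((~p3 | p2) & (p2 -> p3) & (p1 -> ~p2))   — eliminate ->
≡ ~((~p3 | p2) & (~p2 | p3) & (p1 -> ~p2))   — eliminate ->
≡ ~((~p3 | p2) & (~p2 | p3) & (~p1 | ~p2))   — eliminate ->
≡ ~(~p3 | p2) | ~(~p2 | p3) | ~(~p1 | ~p2)   — De Morgan
≡ (~~p3 & ~p2) | ~(~p2 | p3) | ~(~p1 | ~p2)   — De Morgan
≡ (p3 & ~p2) | ~(~p2 | p3) | ~(~p1 | ~p2)   — double negation
≡ (p3 & ~p2) | (~~p2 & ~p3) | ~(~p1 | ~p2)   — De Morgan
≡ (p3 & ~p2) | (p2 & ~p3) | ~(~p1 | ~p2)   — double negation
≡ (p3 & ~p2) | (p2 & ~p3) | (~~p1 & ~~p2)   — De Morgan
≡ (p3 & ~p2) | (p2 & ~p3) | (p1 & ~~p2)   — double negation
≡ (p3 & ~p2) | (p2 & ~p3) | (p1 & p2)   — double negation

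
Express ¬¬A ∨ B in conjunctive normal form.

A ∨ B

¬¬A ∨ B
⇔ A ∨ B   [double negation]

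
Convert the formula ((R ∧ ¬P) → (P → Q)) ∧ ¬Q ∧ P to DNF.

((R ∧ ¬P) → (P → Q)) ∧ ¬Q ∧ P
⇔ (¬(R ∧ ¬P) ∨ (P → Q)) ∧ ¬Q ∧ P   — eliminate →
⇔ (¬(R ∧ ¬P) ∨ ¬P ∨ Q) ∧ ¬Q ∧ P   — eliminate →
⇔ (¬R ∨ ¬¬P ∨ ¬P ∨ Q) ∧ ¬Q ∧ P   — De Morgan
⇔ (¬R ∨ P ∨ ¬P ∨ Q) ∧ ¬Q ∧ P   — double negation
⇔ (¬R ∧ ¬Q ∧ P) ∨ (P ∧ ¬Q ∧ P) ∨ (¬P ∧ ¬Q ∧ P) ∨ (Q ∧ ¬Q ∧ P)   — distribute ∧ over ∨
⇔ P ∧ ¬Q   — simplify

P ∧ ¬Q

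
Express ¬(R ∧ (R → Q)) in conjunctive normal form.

¬R ∨ ¬Q

¬(R ∧ (R → Q))
⇔ ¬(R ∧ (¬R ∨ Q))   [eliminate →]
⇔ ¬R ∨ ¬(¬R ∨ Q)   [De Morgan]
⇔ ¬R ∨ (¬¬R ∧ ¬Q)   [De Morgan]
⇔ ¬R ∨ (R ∧ ¬Q)   [double negation]
⇔ (¬R ∨ R) ∧ (¬R ∨ ¬Q)   [distribute ∨ over ∧]
⇔ ¬R ∨ ¬Q   [simplify]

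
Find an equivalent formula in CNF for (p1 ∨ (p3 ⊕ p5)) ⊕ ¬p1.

(¬p3 ∨ p5 ∨ p1) ∧ (¬p5 ∨ p3 ∨ p1)

(p1 ∨ (p3 ⊕ p5)) ⊕ ¬p1
= (p1 ∨ (p3 ⊕ p5) ∨ ¬p1) ∧ ¬((p1 ∨ (p3 ⊕ p5)) ∧ ¬p1)   [expand ⊕]
= (p1 ∨ ((p3 ∨ p5) ∧ ¬(p3 ∧ p5)) ∨ ¬p1) ∧ ¬((p1 ∨ (p3 ⊕ p5)) ∧ ¬p1)   [expand ⊕]
= (p1 ∨ ((p3 ∨ p5) ∧ ¬(p3 ∧ p5)) ∨ ¬p1) ∧ ¬((p1 ∨ ((p3 ∨ p5) ∧ ¬(p3 ∧ p5))) ∧ ¬p1)   [expand ⊕]
= (p1 ∨ ((p3 ∨ p5) ∧ (¬p3 ∨ ¬p5)) ∨ ¬p1) ∧ ¬((p1 ∨ ((p3 ∨ p5) ∧ ¬(p3 ∧ p5))) ∧ ¬p1)   [De Morgan]
= (p1 ∨ ((p3 ∨ p5) ∧ (¬p3 ∨ ¬p5)) ∨ ¬p1) ∧ (¬(p1 ∨ ((p3 ∨ p5) ∧ ¬(p3 ∧ p5))) ∨ ¬¬p1)   [De Morgan]
= (p1 ∨ ((p3 ∨ p5) ∧ (¬p3 ∨ ¬p5)) ∨ ¬p1) ∧ ((¬p1 ∧ ¬((p3 ∨ p5) ∧ ¬(p3 ∧ p5))) ∨ ¬¬p1)   [De Morgan]
= (p1 ∨ ((p3 ∨ p5) ∧ (¬p3 ∨ ¬p5)) ∨ ¬p1) ∧ ((¬p1 ∧ (¬(p3 ∨ p5) ∨ ¬¬(p3 ∧ p5))) ∨ ¬¬p1)   [De Morgan]
= (p1 ∨ ((p3 ∨ p5) ∧ (¬p3 ∨ ¬p5)) ∨ ¬p1) ∧ ((¬p1 ∧ ((¬p3 ∧ ¬p5) ∨ ¬¬(p3 ∧ p5))) ∨ ¬¬p1)   [De Morgan]
= (p1 ∨ ((p3 ∨ p5) ∧ (¬p3 ∨ ¬p5)) ∨ ¬p1) ∧ ((¬p1 ∧ ((¬p3 ∧ ¬p5) ∨ (p3 ∧ p5))) ∨ ¬¬p1)   [double negation]
= (p1 ∨ ((p3 ∨ p5) ∧ (¬p3 ∨ ¬p5)) ∨ ¬p1) ∧ ((¬p1 ∧ ((¬p3 ∧ ¬p5) ∨ (p3 ∧ p5))) ∨ p1)   [double negation]
= (p1 ∨ p3 ∨ p5 ∨ ¬p1) ∧ (p1 ∨ ¬p3 ∨ ¬p5 ∨ ¬p1) ∧ (¬p1 ∨ p1) ∧ (¬p3 ∨ p3 ∨ p1) ∧ (¬p3 ∨ p5 ∨ p1) ∧ (¬p5 ∨ p3 ∨ p1) ∧ (¬p5 ∨ p5 ∨ p1)   [distribute ∨ over ∧]
= (¬p3 ∨ p5 ∨ p1) ∧ (¬p5 ∨ p3 ∨ p1)   [simplify]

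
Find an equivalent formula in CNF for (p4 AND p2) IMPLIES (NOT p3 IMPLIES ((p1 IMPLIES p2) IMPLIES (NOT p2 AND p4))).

NOT p4 OR NOT p2 OR p3

(p4 AND p2) IMPLIES (NOT p3 IMPLIES ((p1 IMPLIES p2) IMPLIES (NOT p2 AND p4)))
⇔ NOT (p4 AND p2) OR (NOT p3 IMPLIES ((p1 IMPLIES p2) IMPLIES (NOT p2 AND p4)))   [eliminate IMPLIES]
⇔ NOT (p4 AND p2) OR NOT NOT p3 OR ((p1 IMPLIES p2) IMPLIES (NOT p2 AND p4))   [eliminate IMPLIES]
⇔ NOT (p4 AND p2) OR NOT NOT p3 OR NOT (p1 IMPLIES p2) OR (NOT p2 AND p4)   [eliminate IMPLIES]
⇔ NOT (p4 AND p2) OR NOT NOT p3 OR NOT (NOT p1 OR p2) OR (NOT p2 AND p4)   [eliminate IMPLIES]
⇔ NOT p4 OR NOT p2 OR NOT NOT p3 OR NOT (NOT p1 OR p2) OR (NOT p2 AND p4)   [De Morgan]
⇔ NOT p4 OR NOT p2 OR p3 OR NOT (NOT p1 OR p2) OR (NOT p2 AND p4)   [double negation]
⇔ NOT p4 OR NOT p2 OR p3 OR (NOT NOT p1 AND NOT p2) OR (NOT p2 AND p4)   [De Morgan]
⇔ NOT p4 OR NOT p2 OR p3 OR (p1 AND NOT p2) OR (NOT p2 AND p4)   [double negation]
⇔ (NOT p4 OR NOT p2 OR p3 OR p1 OR NOT p2) AND (NOT p4 OR NOT p2 OR p3 OR p1 OR p4) AND (NOT p4 OR NOT p2 OR p3 OR NOT p2 OR NOT p2) AND (NOT p4 OR NOT p2 OR p3 OR NOT p2 OR p4)   [distribute OR over AND]
⇔ NOT p4 OR NOT p2 OR p3   [simplify]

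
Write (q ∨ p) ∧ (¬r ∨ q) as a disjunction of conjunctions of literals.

q ∨ (p ∧ ¬r)

(q ∨ p) ∧ (¬r ∨ q)
≡ (q ∧ ¬r) ∨ (q ∧ q) ∨ (p ∧ ¬r) ∨ (p ∧ q)   [distribute ∧ over ∨]
≡ q ∨ (p ∧ ¬r)   [simplify]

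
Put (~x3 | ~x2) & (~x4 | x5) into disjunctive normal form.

(~x3 | ~x2) & (~x4 | x5)
= (~x3 & ~x4) | (~x3 & x5) | (~x2 & ~x4) | (~x2 & x5)   [distribute & over |]

(~x3 & ~x4) | (~x3 & x5) | (~x2 & ~x4) | (~x2 & x5)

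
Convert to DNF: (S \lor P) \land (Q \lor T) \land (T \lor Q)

(S \land Q) \lor (S \land T) \lor (P \land Q) \lor (P \land T)

(S \lor P) \land (Q \lor T) \land (T \lor Q)
≡ (S \land Q \land T) \lor (S \land Q \land Q) \lor (S \land T \land T) \lor (S \land T \land Q) \lor (P \land Q \land T) \lor (P \land Q \land Q) \lor (P \land T \land T) \lor (P \land T \land Q)   (distribute \land over \lor)
≡ (S \land Q) \lor (S \land T) \lor (P \land Q) \lor (P \land T)   (simplify)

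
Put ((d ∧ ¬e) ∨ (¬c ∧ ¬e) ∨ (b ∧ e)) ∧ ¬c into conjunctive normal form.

(¬e ∨ b) ∧ ¬c

((d ∧ ¬e) ∨ (¬c ∧ ¬e) ∨ (b ∧ e)) ∧ ¬c
≡ (d ∨ ¬c ∨ b) ∧ (d ∨ ¬c ∨ e) ∧ (d ∨ ¬e ∨ b) ∧ (d ∨ ¬e ∨ e) ∧ (¬e ∨ ¬c ∨ b) ∧ (¬e ∨ ¬c ∨ e) ∧ (¬e ∨ ¬e ∨ b) ∧ (¬e ∨ ¬e ∨ e) ∧ ¬c
≡ (¬e ∨ b) ∧ ¬c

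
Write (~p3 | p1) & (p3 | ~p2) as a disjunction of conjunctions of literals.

(~p3 | p1) & (p3 | ~p2)
= (~p3 & p3) | (~p3 & ~p2) | (p1 & p3) | (p1 & ~p2)   (distribute & over |)
= (~p3 & ~p2) | (p1 & p3) | (p1 & ~p2)   (simplify)

(~p3 & ~p2) | (p1 & p3) | (p1 & ~p2)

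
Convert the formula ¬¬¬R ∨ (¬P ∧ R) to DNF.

¬¬¬R ∨ (¬P ∧ R)
≡ ¬R ∨ (¬P ∧ R)   [double negation]

¬R ∨ (¬P ∧ R)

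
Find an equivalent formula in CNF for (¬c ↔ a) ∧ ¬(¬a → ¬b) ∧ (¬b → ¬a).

(¬c ↔ a) ∧ ¬(¬a → ¬b) ∧ (¬b → ¬a)
⇔ (¬c → a) ∧ (a → ¬c) ∧ ¬(¬a → ¬b) ∧ (¬b → ¬a)   (eliminate ↔)
⇔ (¬¬c ∨ a) ∧ (a → ¬c) ∧ ¬(¬a → ¬b) ∧ (¬b → ¬a)   (eliminate →)
⇔ (¬¬c ∨ a) ∧ (¬a ∨ ¬c) ∧ ¬(¬a → ¬b) ∧ (¬b → ¬a)   (eliminate →)
⇔ (¬¬c ∨ a) ∧ (¬a ∨ ¬c) ∧ ¬(¬¬a ∨ ¬b) ∧ (¬b → ¬a)   (eliminate →)
⇔ (¬¬c ∨ a) ∧ (¬a ∨ ¬c) ∧ ¬(¬¬a ∨ ¬b) ∧ (¬¬b ∨ ¬a)   (eliminate →)
⇔ (c ∨ a) ∧ (¬a ∨ ¬c) ∧ ¬(¬¬a ∨ ¬b) ∧ (¬¬b ∨ ¬a)   (double negation)
⇔ (c ∨ a) ∧ (¬a ∨ ¬c) ∧ ¬¬¬a ∧ ¬¬b ∧ (¬¬b ∨ ¬a)   (De Morgan)
⇔ (c ∨ a) ∧ (¬a ∨ ¬c) ∧ ¬a ∧ ¬¬b ∧ (¬¬b ∨ ¬a)   (double negation)
⇔ (c ∨ a) ∧ (¬a ∨ ¬c) ∧ ¬a ∧ b ∧ (¬¬b ∨ ¬a)   (double negation)
⇔ (c ∨ a) ∧ (¬a ∨ ¬c) ∧ ¬a ∧ b ∧ (b ∨ ¬a)   (double negation)
⇔ (c ∨ a) ∧ ¬a ∧ b   (simplify)

(c ∨ a) ∧ ¬a ∧ b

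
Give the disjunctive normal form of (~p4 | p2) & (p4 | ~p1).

(~p4 | p2) & (p4 | ~p1)
≡ (~p4 & p4) | (~p4 & ~p1) | (p2 & p4) | (p2 & ~p1)   — distribute & over |
≡ (~p4 & ~p1) | (p2 & p4) | (p2 & ~p1)   — simplify

(~p4 & ~p1) | (p2 & p4) | (p2 & ~p1)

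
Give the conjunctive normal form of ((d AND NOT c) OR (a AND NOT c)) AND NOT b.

(d OR a) AND NOT c AND NOT b

((d AND NOT c) OR (a AND NOT c)) AND NOT b
≡ (d OR a) AND (d OR NOT c) AND (NOT c OR a) AND (NOT c OR NOT c) AND NOT b
≡ (d OR a) AND NOT c AND NOT b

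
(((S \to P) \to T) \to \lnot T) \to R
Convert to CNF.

(((S \to P) \to T) \to \lnot T) \to R
≡ \lnot (((S \to P) \to T) \to \lnot T) \lor R   [eliminate \to]
≡ \lnot (\lnot ((S \to P) \to T) \lor \lnot T) \lor R   [eliminate \to]
≡ \lnot (\lnot (\lnot (S \to P) \lor T) \lor \lnot T) \lor R   [eliminate \to]
≡ \lnot (\lnot (\lnot (\lnot S \lor P) \lor T) \lor \lnot T) \lor R   [eliminate \to]
≡ (\lnot \lnot (\lnot (\lnot S \lor P) \lor T) \land \lnot \lnot T) \lor R   [De Morgan]
≡ ((\lnot (\lnot S \lor P) \lor T) \land \lnot \lnot T) \lor R   [double negation]
≡ (((\lnot \lnot S \land \lnot P) \lor T) \land \lnot \lnot T) \lor R   [De Morgan]
≡ (((S \land \lnot P) \lor T) \land \lnot \lnot T) \lor R   [double negation]
≡ (((S \land \lnot P) \lor T) \land T) \lor R   [double negation]
≡ (S \lor T \lor R) \land (\lnot P \lor T \lor R) \land (T \lor R)   [distribute \lor over \land]
≡ T \lor R   [simplify]

T \lor R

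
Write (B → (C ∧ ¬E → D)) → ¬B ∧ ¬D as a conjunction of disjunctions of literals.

(B → (C ∧ ¬E → D)) → ¬B ∧ ¬D
≡ ¬(B → (C ∧ ¬E → D)) ∨ ¬B ∧ ¬D
≡ ¬(¬B ∨ (C ∧ ¬E → D)) ∨ ¬B ∧ ¬D
≡ ¬(¬B ∨ ¬(C ∧ ¬E) ∨ D) ∨ ¬B ∧ ¬D
≡ ¬¬B ∧ ¬¬(C ∧ ¬E) ∧ ¬D ∨ ¬B ∧ ¬D
≡ B ∧ ¬¬(C ∧ ¬E) ∧ ¬D ∨ ¬B ∧ ¬D
≡ B ∧ C ∧ ¬E ∧ ¬D ∨ ¬B ∧ ¬D
≡ (B ∨ ¬B) ∧ (B ∨ ¬D) ∧ (C ∨ ¬B) ∧ (C ∨ ¬D) ∧ (¬E ∨ ¬B) ∧ (¬E ∨ ¬D) ∧ (¬D ∨ ¬B) ∧ (¬D ∨ ¬D)
≡ (C ∨ ¬B) ∧ (¬E ∨ ¬B) ∧ ¬D

(C ∨ ¬B) ∧ (¬E ∨ ¬B) ∧ ¬D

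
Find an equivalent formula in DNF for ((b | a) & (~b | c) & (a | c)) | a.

(b & c) | a

((b | a) & (~b | c) & (a | c)) | a
= (b & ~b & a) | (b & ~b & c) | (b & c & a) | (b & c & c) | (a & ~b & a) | (a & ~b & c) | (a & c & a) | (a & c & c) | a   — distribute & over |
= (b & c) | a   — simplify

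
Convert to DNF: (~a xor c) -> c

(a & ~c) | c

(~a xor c) -> c
= ~(~a xor c) | c   — eliminate ->
= ~((~a & ~c) | (~~a & c)) | c   — expand xor
= (~(~a & ~c) & ~(~~a & c)) | c   — De Morgan
= ((~~a | ~~c) & ~(~~a & c)) | c   — De Morgan
= ((a | ~~c) & ~(~~a & c)) | c   — double negation
= ((a | c) & ~(~~a & c)) | c   — double negation
= ((a | c) & (~~~a | ~c)) | c   — De Morgan
= ((a | c) & (~a | ~c)) | c   — double negation
= (a & ~a) | (a & ~c) | (c & ~a) | (c & ~c) | c   — distribute & over |
= (a & ~c) | c   — simplify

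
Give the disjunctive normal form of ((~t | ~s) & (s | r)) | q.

((~t | ~s) & (s | r)) | q
⇔ (~t & s) | (~t & r) | (~s & s) | (~s & r) | q
⇔ (~t & s) | (~t & r) | (~s & r) | q

(~t & s) | (~t & r) | (~s & r) | q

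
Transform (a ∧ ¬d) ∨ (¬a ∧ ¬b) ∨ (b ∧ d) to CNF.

(a ∧ ¬d) ∨ (¬a ∧ ¬b) ∨ (b ∧ d)
≡ (a ∨ ¬a ∨ b) ∧ (a ∨ ¬a ∨ d) ∧ (a ∨ ¬b ∨ b) ∧ (a ∨ ¬b ∨ d) ∧ (¬d ∨ ¬a ∨ b) ∧ (¬d ∨ ¬a ∨ d) ∧ (¬d ∨ ¬b ∨ b) ∧ (¬d ∨ ¬b ∨ d)   (distribute ∨ over ∧)
≡ (a ∨ ¬b ∨ d) ∧ (¬d ∨ ¬a ∨ b)   (simplify)

(a ∨ ¬b ∨ d) ∧ (¬d ∨ ¬a ∨ b)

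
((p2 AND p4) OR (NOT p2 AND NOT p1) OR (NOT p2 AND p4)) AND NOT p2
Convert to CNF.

(p4 OR NOT p1) AND NOT p2

((p2 AND p4) OR (NOT p2 AND NOT p1) OR (NOT p2 AND p4)) AND NOT p2
⇔ (p2 OR NOT p2 OR NOT p2) AND (p2 OR NOT p2 OR p4) AND (p2 OR NOT p1 OR NOT p2) AND (p2 OR NOT p1 OR p4) AND (p4 OR NOT p2 OR NOT p2) AND (p4 OR NOT p2 OR p4) AND (p4 OR NOT p1 OR NOT p2) AND (p4 OR NOT p1 OR p4) AND NOT p2   [distribute OR over AND]
⇔ (p4 OR NOT p1) AND NOT p2   [simplify]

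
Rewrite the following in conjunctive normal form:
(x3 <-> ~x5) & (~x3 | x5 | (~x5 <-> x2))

(x3 <-> ~x5) & (~x3 | x5 | (~x5 <-> x2))
≡ (x3 -> ~x5) & (~x5 -> x3) & (~x3 | x5 | (~x5 <-> x2))   (eliminate <->)
≡ (~x3 | ~x5) & (~x5 -> x3) & (~x3 | x5 | (~x5 <-> x2))   (eliminate ->)
≡ (~x3 | ~x5) & (~~x5 | x3) & (~x3 | x5 | (~x5 <-> x2))   (eliminate ->)
≡ (~x3 | ~x5) & (~~x5 | x3) & (~x3 | x5 | ((~x5 -> x2) & (x2 -> ~x5)))   (eliminate <->)
≡ (~x3 | ~x5) & (~~x5 | x3) & (~x3 | x5 | ((~~x5 | x2) & (x2 -> ~x5)))   (eliminate ->)
≡ (~x3 | ~x5) & (~~x5 | x3) & (~x3 | x5 | ((~~x5 | x2) & (~x2 | ~x5)))   (eliminate ->)
≡ (~x3 | ~x5) & (x5 | x3) & (~x3 | x5 | ((~~x5 | x2) & (~x2 | ~x5)))   (double negation)
≡ (~x3 | ~x5) & (x5 | x3) & (~x3 | x5 | ((x5 | x2) & (~x2 | ~x5)))   (double negation)
≡ (~x3 | ~x5) & (x5 | x3) & (~x3 | x5 | x5 | x2) & (~x3 | x5 | ~x2 | ~x5)   (distribute | over &)
≡ (~x3 | ~x5) & (x5 | x3) & (~x3 | x5 | x2)   (simplify)

(~x3 | ~x5) & (x5 | x3) & (~x3 | x5 | x2)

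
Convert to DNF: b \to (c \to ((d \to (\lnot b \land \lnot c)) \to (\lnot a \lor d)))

b \to (c \to ((d \to (\lnot b \land \lnot c)) \to (\lnot a \lor d)))
= \lnot b \lor (c \to ((d \to (\lnot b \land \lnot c)) \to (\lnot a \lor d)))
= \lnot b \lor \lnot c \lor ((d \to (\lnot b \land \lnot c)) \to (\lnot a \lor d))
= \lnot b \lor \lnot c \lor \lnot (d \to (\lnot b \land \lnot c)) \lor \lnot a \lor d
= \lnot b \lor \lnot c \lor \lnot (\lnot d \lor (\lnot b \land \lnot c)) \lor \lnot a \lor d
= \lnot b \lor \lnot c \lor (\lnot \lnot d \land \lnot (\lnot b \land \lnot c)) \lor \lnot a \lor d
= \lnot b \lor \lnot c \lor (d \land \lnot (\lnot b \land \lnot c)) \lor \lnot a \lor d
= \lnot b \lor \lnot c \lor (d \land (\lnot \lnot b \lor \lnot \lnot c)) \lor \lnot a \lor d
= \lnot b \lor \lnot c \lor (d \land (b \lor \lnot \lnot c)) \lor \lnot a \lor d
= \lnot b \lor \lnot c \lor (d \land (b \lor c)) \lor \lnot a \lor d
= \lnot b \lor \lnot c \lor (d \land b) \lor (d \land c) \lor \lnot a \lor d
= \lnot b \lor \lnot c \lor \lnot a \lor d

\lnot b \lor \lnot c \lor \lnot a \lor d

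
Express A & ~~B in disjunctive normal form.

A & ~~B
≡ A & B   [double negation]

A & B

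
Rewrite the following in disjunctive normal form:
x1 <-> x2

x1 <-> x2
≡ (x1 -> x2) & (x2 -> x1)   — eliminate <->
≡ (~x1 | x2) & (x2 -> x1)   — eliminate ->
≡ (~x1 | x2) & (~x2 | x1)   — eliminate ->
≡ (~x1 & ~x2) | (~x1 & x1) | (x2 & ~x2) | (x2 & x1)   — distribute & over |
≡ (~x1 & ~x2) | (x2 & x1)   — simplify

(~x1 & ~x2) | (x2 & x1)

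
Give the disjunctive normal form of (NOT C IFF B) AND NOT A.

(C AND NOT B AND NOT A) OR (B AND NOT C AND NOT A)

(NOT C IFF B) AND NOT A
≡ (NOT C IMPLIES B) AND (B IMPLIES NOT C) AND NOT A   [eliminate IFF]
≡ (NOT NOT C OR B) AND (B IMPLIES NOT C) AND NOT A   [eliminate IMPLIES]
≡ (NOT NOT C OR B) AND (NOT B OR NOT C) AND NOT A   [eliminate IMPLIES]
≡ (C OR B) AND (NOT B OR NOT C) AND NOT A   [double negation]
≡ (C AND NOT B AND NOT A) OR (C AND NOT C AND NOT A) OR (B AND NOT B AND NOT A) OR (B AND NOT C AND NOT A)   [distribute AND over OR]
≡ (C AND NOT B AND NOT A) OR (B AND NOT C AND NOT A)   [simplify]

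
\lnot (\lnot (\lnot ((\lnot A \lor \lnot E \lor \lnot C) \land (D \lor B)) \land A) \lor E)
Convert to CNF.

\lnot (\lnot (\lnot ((\lnot A \lor \lnot E \lor \lnot C) \land (D \lor B)) \land A) \lor E)
≡ \lnot \lnot (\lnot ((\lnot A \lor \lnot E \lor \lnot C) \land (D \lor B)) \land A) \land \lnot E   [De Morgan]
≡ \lnot ((\lnot A \lor \lnot E \lor \lnot C) \land (D \lor B)) \land A \land \lnot E   [double negation]
≡ (\lnot (\lnot A \lor \lnot E \lor \lnot C) \lor \lnot (D \lor B)) \land A \land \lnot E   [De Morgan]
≡ (\lnot \lnot A \land \lnot \lnot E \land \lnot \lnot C \lor \lnot (D \lor B)) \land A \land \lnot E   [De Morgan]
≡ (A \land \lnot \lnot E \land \lnot \lnot C \lor \lnot (D \lor B)) \land A \land \lnot E   [double negation]
≡ (A \land E \land \lnot \lnot C \lor \lnot (D \lor B)) \land A \land \lnot E   [double negation]
≡ (A \land E \land C \lor \lnot (D \lor B)) \land A \land \lnot E   [double negation]
≡ (A \land E \land C \lor \lnot D \land \lnot B) \land A \land \lnot E   [De Morgan]
≡ (A \lor \lnot D) \land (A \lor \lnot B) \land (E \lor \lnot D) \land (E \lor \lnot B) \land (C \lor \lnot D) \land (C \lor \lnot B) \land A \land \lnot E   [distribute \lor over \land]
≡ (E \lor \lnot D) \land (E \lor \lnot B) \land (C \lor \lnot D) \land (C \lor \lnot B) \land A \land \lnot E   [simplify]

(E \lor \lnot D) \land (E \lor \lnot B) \land (C \lor \lnot D) \land (C \lor \lnot B) \land A \land \lnot E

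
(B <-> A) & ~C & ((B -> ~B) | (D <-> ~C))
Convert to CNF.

(B <-> A) & ~C & ((B -> ~B) | (D <-> ~C))
⇔ (B -> A) & (A -> B) & ~C & ((B -> ~B) | (D <-> ~C))   (eliminate <->)
⇔ (~B | A) & (A -> B) & ~C & ((B -> ~B) | (D <-> ~C))   (eliminate ->)
⇔ (~B | A) & (~A | B) & ~C & ((B -> ~B) | (D <-> ~C))   (eliminate ->)
⇔ (~B | A) & (~A | B) & ~C & (~B | ~B | (D <-> ~C))   (eliminate ->)
⇔ (~B | A) & (~A | B) & ~C & (~B | ~B | ((D -> ~C) & (~C -> D)))   (eliminate <->)
⇔ (~B | A) & (~A | B) & ~C & (~B | ~B | ((~D | ~C) & (~C -> D)))   (eliminate ->)
⇔ (~B | A) & (~A | B) & ~C & (~B | ~B | ((~D | ~C) & (~~C | D)))   (eliminate ->)
⇔ (~B | A) & (~A | B) & ~C & (~B | ~B | ((~D | ~C) & (C | D)))   (double negation)
⇔ (~B | A) & (~A | B) & ~C & (~B | ~B | ~D | ~C) & (~B | ~B | C | D)   (distribute | over &)
⇔ (~B | A) & (~A | B) & ~C & (~B | C | D)   (simplify)

(~B | A) & (~A | B) & ~C & (~B | C | D)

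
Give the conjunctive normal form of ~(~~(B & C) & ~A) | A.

~(~~(B & C) & ~A) | A
≡ ~~~(B & C) | ~~A | A
≡ ~(B & C) | ~~A | A
≡ ~B | ~C | ~~A | A
≡ ~B | ~C | A | A
≡ ~B | ~C | A

~B | ~C | A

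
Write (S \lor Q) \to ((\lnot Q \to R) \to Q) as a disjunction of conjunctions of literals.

(\lnot S \land \lnot Q) \lor (\lnot Q \land \lnot R) \lor Q

(S \lor Q) \to ((\lnot Q \to R) \to Q)
≡ \lnot (S \lor Q) \lor ((\lnot Q \to R) \to Q)
≡ \lnot (S \lor Q) \lor \lnot (\lnot Q \to R) \lor Q
≡ \lnot (S \lor Q) \lor \lnot (\lnot \lnot Q \lor R) \lor Q
≡ (\lnot S \land \lnot Q) \lor \lnot (\lnot \lnot Q \lor R) \lor Q
≡ (\lnot S \land \lnot Q) \lor (\lnot \lnot \lnot Q \land \lnot R) \lor Q
≡ (\lnot S \land \lnot Q) \lor (\lnot Q \land \lnot R) \lor Q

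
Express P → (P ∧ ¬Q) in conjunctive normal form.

¬P ∨ ¬Q

P → (P ∧ ¬Q)
≡ ¬P ∨ (P ∧ ¬Q)
≡ (¬P ∨ P) ∧ (¬P ∨ ¬Q)
≡ ¬P ∨ ¬Q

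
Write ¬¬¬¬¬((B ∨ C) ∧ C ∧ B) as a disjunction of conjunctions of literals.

¬¬¬¬¬((B ∨ C) ∧ C ∧ B)
≡ ¬¬¬((B ∨ C) ∧ C ∧ B)   [double negation]
≡ ¬((B ∨ C) ∧ C ∧ B)   [double negation]
≡ ¬(B ∨ C) ∨ ¬C ∨ ¬B   [De Morgan]
≡ ¬B ∧ ¬C ∨ ¬C ∨ ¬B   [De Morgan]
≡ ¬C ∨ ¬B   [simplify]

¬C ∨ ¬B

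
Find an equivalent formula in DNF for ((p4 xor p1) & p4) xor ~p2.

(p4 & ~p1 & p2) | (p1 & p4 & ~p2) | (~p4 & ~p2)

((p4 xor p1) & p4) xor ~p2
≡ ((p4 xor p1) & p4 & ~~p2) | (~((p4 xor p1) & p4) & ~p2)   (expand xor)
≡ (((p4 & ~p1) | (~p4 & p1)) & p4 & ~~p2) | (~((p4 xor p1) & p4) & ~p2)   (expand xor)
≡ (((p4 & ~p1) | (~p4 & p1)) & p4 & ~~p2) | (~(((p4 & ~p1) | (~p4 & p1)) & p4) & ~p2)   (expand xor)
≡ (((p4 & ~p1) | (~p4 & p1)) & p4 & p2) | (~(((p4 & ~p1) | (~p4 & p1)) & p4) & ~p2)   (double negation)
≡ (((p4 & ~p1) | (~p4 & p1)) & p4 & p2) | ((~((p4 & ~p1) | (~p4 & p1)) | ~p4) & ~p2)   (De Morgan)
≡ (((p4 & ~p1) | (~p4 & p1)) & p4 & p2) | (((~(p4 & ~p1) & ~(~p4 & p1)) | ~p4) & ~p2)   (De Morgan)
≡ (((p4 & ~p1) | (~p4 & p1)) & p4 & p2) | ((((~p4 | ~~p1) & ~(~p4 & p1)) | ~p4) & ~p2)   (De Morgan)
≡ (((p4 & ~p1) | (~p4 & p1)) & p4 & p2) | ((((~p4 | p1) & ~(~p4 & p1)) | ~p4) & ~p2)   (double negation)
≡ (((p4 & ~p1) | (~p4 & p1)) & p4 & p2) | ((((~p4 | p1) & (~~p4 | ~p1)) | ~p4) & ~p2)   (De Morgan)
≡ (((p4 & ~p1) | (~p4 & p1)) & p4 & p2) | ((((~p4 | p1) & (p4 | ~p1)) | ~p4) & ~p2)   (double negation)
≡ (p4 & ~p1 & p4 & p2) | (~p4 & p1 & p4 & p2) | (~p4 & p4 & ~p2) | (~p4 & ~p1 & ~p2) | (p1 & p4 & ~p2) | (p1 & ~p1 & ~p2) | (~p4 & ~p2)   (distribute & over |)
≡ (p4 & ~p1 & p2) | (p1 & p4 & ~p2) | (~p4 & ~p2)   (simplify)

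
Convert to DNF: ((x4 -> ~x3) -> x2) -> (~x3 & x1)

((x4 -> ~x3) -> x2) -> (~x3 & x1)
⇔ ~((x4 -> ~x3) -> x2) | (~x3 & x1)   [eliminate ->]
⇔ ~(~(x4 -> ~x3) | x2) | (~x3 & x1)   [eliminate ->]
⇔ ~(~(~x4 | ~x3) | x2) | (~x3 & x1)   [eliminate ->]
⇔ (~~(~x4 | ~x3) & ~x2) | (~x3 & x1)   [De Morgan]
⇔ ((~x4 | ~x3) & ~x2) | (~x3 & x1)   [double negation]
⇔ (~x4 & ~x2) | (~x3 & ~x2) | (~x3 & x1)   [distribute & over |]

(~x4 & ~x2) | (~x3 & ~x2) | (~x3 & x1)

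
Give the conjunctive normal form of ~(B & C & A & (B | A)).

~B | ~C | ~A

~(B & C & A & (B | A))
≡ ~B | ~C | ~A | ~(B | A)   [De Morgan]
≡ ~B | ~C | ~A | (~B & ~A)   [De Morgan]
≡ (~B | ~C | ~A | ~B) & (~B | ~C | ~A | ~A)   [distribute | over &]
≡ ~B | ~C | ~A   [simplify]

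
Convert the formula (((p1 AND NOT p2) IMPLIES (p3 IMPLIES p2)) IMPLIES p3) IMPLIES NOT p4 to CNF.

(((p1 AND NOT p2) IMPLIES (p3 IMPLIES p2)) IMPLIES p3) IMPLIES NOT p4
⇔ NOT (((p1 AND NOT p2) IMPLIES (p3 IMPLIES p2)) IMPLIES p3) OR NOT p4   (eliminate IMPLIES)
⇔ NOT (NOT ((p1 AND NOT p2) IMPLIES (p3 IMPLIES p2)) OR p3) OR NOT p4   (eliminate IMPLIES)
⇔ NOT (NOT (NOT (p1 AND NOT p2) OR (p3 IMPLIES p2)) OR p3) OR NOT p4   (eliminate IMPLIES)
⇔ NOT (NOT (NOT (p1 AND NOT p2) OR NOT p3 OR p2) OR p3) OR NOT p4   (eliminate IMPLIES)
⇔ (NOT NOT (NOT (p1 AND NOT p2) OR NOT p3 OR p2) AND NOT p3) OR NOT p4   (De Morgan)
⇔ ((NOT (p1 AND NOT p2) OR NOT p3 OR p2) AND NOT p3) OR NOT p4   (double negation)
⇔ ((NOT p1 OR NOT NOT p2 OR NOT p3 OR p2) AND NOT p3) OR NOT p4   (De Morgan)
⇔ ((NOT p1 OR p2 OR NOT p3 OR p2) AND NOT p3) OR NOT p4   (double negation)
⇔ (NOT p1 OR p2 OR NOT p3 OR p2 OR NOT p4) AND (NOT p3 OR NOT p4)   (distribute OR over AND)
⇔ NOT p3 OR NOT p4   (simplify)

NOT p3 OR NOT p4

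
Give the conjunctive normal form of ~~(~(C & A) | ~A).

~C | ~A

~~(~(C & A) | ~A)
≡ ~(C & A) | ~A   [double negation]
≡ ~C | ~A | ~A   [De Morgan]
≡ ~C | ~A   [simplify]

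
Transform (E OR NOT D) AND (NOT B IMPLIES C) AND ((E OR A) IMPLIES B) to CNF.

(E OR NOT D) AND (NOT B IMPLIES C) AND ((E OR A) IMPLIES B)
≡ (E OR NOT D) AND (NOT NOT B OR C) AND ((E OR A) IMPLIES B)   [eliminate IMPLIES]
≡ (E OR NOT D) AND (NOT NOT B OR C) AND (NOT (E OR A) OR B)   [eliminate IMPLIES]
≡ (E OR NOT D) AND (B OR C) AND (NOT (E OR A) OR B)   [double negation]
≡ (E OR NOT D) AND (B OR C) AND ((NOT E AND NOT A) OR B)   [De Morgan]
≡ (E OR NOT D) AND (B OR C) AND (NOT E OR B) AND (NOT A OR B)   [distribute OR over AND]

(E OR NOT D) AND (B OR C) AND (NOT E OR B) AND (NOT A OR B)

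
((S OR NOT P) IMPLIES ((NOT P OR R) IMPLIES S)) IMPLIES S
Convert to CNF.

S OR NOT P

((S OR NOT P) IMPLIES ((NOT P OR R) IMPLIES S)) IMPLIES S
≡ NOT ((S OR NOT P) IMPLIES ((NOT P OR R) IMPLIES S)) OR S   [eliminate IMPLIES]
≡ NOT (NOT (S OR NOT P) OR ((NOT P OR R) IMPLIES S)) OR S   [eliminate IMPLIES]
≡ NOT (NOT (S OR NOT P) OR NOT (NOT P OR R) OR S) OR S   [eliminate IMPLIES]
≡ (NOT NOT (S OR NOT P) AND NOT NOT (NOT P OR R) AND NOT S) OR S   [De Morgan]
≡ ((S OR NOT P) AND NOT NOT (NOT P OR R) AND NOT S) OR S   [double negation]
≡ ((S OR NOT P) AND (NOT P OR R) AND NOT S) OR S   [double negation]
≡ (S OR NOT P OR S) AND (NOT P OR R OR S) AND (NOT S OR S)   [distribute OR over AND]
≡ S OR NOT P   [simplify]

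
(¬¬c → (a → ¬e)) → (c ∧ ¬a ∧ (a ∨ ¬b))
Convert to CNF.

(¬¬c → (a → ¬e)) → (c ∧ ¬a ∧ (a ∨ ¬b))
≡ ¬(¬¬c → (a → ¬e)) ∨ (c ∧ ¬a ∧ (a ∨ ¬b))
≡ ¬(¬¬¬c ∨ (a → ¬e)) ∨ (c ∧ ¬a ∧ (a ∨ ¬b))
≡ ¬(¬¬¬c ∨ ¬a ∨ ¬e) ∨ (c ∧ ¬a ∧ (a ∨ ¬b))
≡ (¬¬¬¬c ∧ ¬¬a ∧ ¬¬e) ∨ (c ∧ ¬a ∧ (a ∨ ¬b))
≡ (¬¬c ∧ ¬¬a ∧ ¬¬e) ∨ (c ∧ ¬a ∧ (a ∨ ¬b))
≡ (c ∧ ¬¬a ∧ ¬¬e) ∨ (c ∧ ¬a ∧ (a ∨ ¬b))
≡ (c ∧ a ∧ ¬¬e) ∨ (c ∧ ¬a ∧ (a ∨ ¬b))
≡ (c ∧ a ∧ e) ∨ (c ∧ ¬a ∧ (a ∨ ¬b))
≡ (c ∨ c) ∧ (c ∨ ¬a) ∧ (c ∨ a ∨ ¬b) ∧ (a ∨ c) ∧ (a ∨ ¬a) ∧ (a ∨ a ∨ ¬b) ∧ (e ∨ c) ∧ (e ∨ ¬a) ∧ (e ∨ a ∨ ¬b)
≡ c ∧ (a ∨ ¬b) ∧ (e ∨ ¬a)

c ∧ (a ∨ ¬b) ∧ (e ∨ ¬a)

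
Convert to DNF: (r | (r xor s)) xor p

(r & ~p) | (~r & s & ~p) | (~r & ~s & p)

(r | (r xor s)) xor p
⇔ ((r | (r xor s)) & ~p) | (~(r | (r xor s)) & p)   (expand xor)
⇔ ((r | (r & ~s) | (~r & s)) & ~p) | (~(r | (r xor s)) & p)   (expand xor)
⇔ ((r | (r & ~s) | (~r & s)) & ~p) | (~(r | (r & ~s) | (~r & s)) & p)   (expand xor)
⇔ ((r | (r & ~s) | (~r & s)) & ~p) | (~r & ~(r & ~s) & ~(~r & s) & p)   (De Morgan)
⇔ ((r | (r & ~s) | (~r & s)) & ~p) | (~r & (~r | ~~s) & ~(~r & s) & p)   (De Morgan)
⇔ ((r | (r & ~s) | (~r & s)) & ~p) | (~r & (~r | s) & ~(~r & s) & p)   (double negation)
⇔ ((r | (r & ~s) | (~r & s)) & ~p) | (~r & (~r | s) & (~~r | ~s) & p)   (De Morgan)
⇔ ((r | (r & ~s) | (~r & s)) & ~p) | (~r & (~r | s) & (r | ~s) & p)   (double negation)
⇔ (r & ~p) | (r & ~s & ~p) | (~r & s & ~p) | (~r & ~r & r & p) | (~r & ~r & ~s & p) | (~r & s & r & p) | (~r & s & ~s & p)   (distribute & over |)
⇔ (r & ~p) | (~r & s & ~p) | (~r & ~s & p)   (simplify)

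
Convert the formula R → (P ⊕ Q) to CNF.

R → (P ⊕ Q)
≡ ¬R ∨ (P ⊕ Q)   [eliminate →]
≡ ¬R ∨ ((P ∨ Q) ∧ ¬(P ∧ Q))   [expand ⊕]
≡ ¬R ∨ ((P ∨ Q) ∧ (¬P ∨ ¬Q))   [De Morgan]
≡ (¬R ∨ P ∨ Q) ∧ (¬R ∨ ¬P ∨ ¬Q)   [distribute ∨ over ∧]

(¬R ∨ P ∨ Q) ∧ (¬R ∨ ¬P ∨ ¬Q)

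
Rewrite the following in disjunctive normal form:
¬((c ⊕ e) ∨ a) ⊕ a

(¬c ∧ ¬e ∧ ¬a) ∨ (e ∧ c ∧ ¬a) ∨ a

¬((c ⊕ e) ∨ a) ⊕ a
⇔ (¬((c ⊕ e) ∨ a) ∧ ¬a) ∨ (¬¬((c ⊕ e) ∨ a) ∧ a)   (expand ⊕)
⇔ (¬((c ∧ ¬e) ∨ (¬c ∧ e) ∨ a) ∧ ¬a) ∨ (¬¬((c ⊕ e) ∨ a) ∧ a)   (expand ⊕)
⇔ (¬((c ∧ ¬e) ∨ (¬c ∧ e) ∨ a) ∧ ¬a) ∨ (¬¬((c ∧ ¬e) ∨ (¬c ∧ e) ∨ a) ∧ a)   (expand ⊕)
⇔ (¬(c ∧ ¬e) ∧ ¬(¬c ∧ e) ∧ ¬a ∧ ¬a) ∨ (¬¬((c ∧ ¬e) ∨ (¬c ∧ e) ∨ a) ∧ a)   (De Morgan)
⇔ ((¬c ∨ ¬¬e) ∧ ¬(¬c ∧ e) ∧ ¬a ∧ ¬a) ∨ (¬¬((c ∧ ¬e) ∨ (¬c ∧ e) ∨ a) ∧ a)   (De Morgan)
⇔ ((¬c ∨ e) ∧ ¬(¬c ∧ e) ∧ ¬a ∧ ¬a) ∨ (¬¬((c ∧ ¬e) ∨ (¬c ∧ e) ∨ a) ∧ a)   (double negation)
⇔ ((¬c ∨ e) ∧ (¬¬c ∨ ¬e) ∧ ¬a ∧ ¬a) ∨ (¬¬((c ∧ ¬e) ∨ (¬c ∧ e) ∨ a) ∧ a)   (De Morgan)
⇔ ((¬c ∨ e) ∧ (c ∨ ¬e) ∧ ¬a ∧ ¬a) ∨ (¬¬((c ∧ ¬e) ∨ (¬c ∧ e) ∨ a) ∧ a)   (double negation)
⇔ ((¬c ∨ e) ∧ (c ∨ ¬e) ∧ ¬a ∧ ¬a) ∨ (((c ∧ ¬e) ∨ (¬c ∧ e) ∨ a) ∧ a)   (double negation)
⇔ (¬c ∧ c ∧ ¬a ∧ ¬a) ∨ (¬c ∧ ¬e ∧ ¬a ∧ ¬a) ∨ (e ∧ c ∧ ¬a ∧ ¬a) ∨ (e ∧ ¬e ∧ ¬a ∧ ¬a) ∨ (c ∧ ¬e ∧ a) ∨ (¬c ∧ e ∧ a) ∨ (a ∧ a)   (distribute ∧ over ∨)
⇔ (¬c ∧ ¬e ∧ ¬a) ∨ (e ∧ c ∧ ¬a) ∨ a   (simplify)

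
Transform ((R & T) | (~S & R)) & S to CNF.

R & (T | ~S) & S

((R & T) | (~S & R)) & S
⇔ (R | ~S) & (R | R) & (T | ~S) & (T | R) & S   — distribute | over &
⇔ R & (T | ~S) & S   — simplify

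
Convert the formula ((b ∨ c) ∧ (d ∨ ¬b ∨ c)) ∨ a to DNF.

((b ∨ c) ∧ (d ∨ ¬b ∨ c)) ∨ a
≡ (b ∧ d) ∨ (b ∧ ¬b) ∨ (b ∧ c) ∨ (c ∧ d) ∨ (c ∧ ¬b) ∨ (c ∧ c) ∨ a
≡ (b ∧ d) ∨ c ∨ a

(b ∧ d) ∨ c ∨ a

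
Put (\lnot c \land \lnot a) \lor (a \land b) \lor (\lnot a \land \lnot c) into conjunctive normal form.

(\lnot c \land \lnot a) \lor (a \land b) \lor (\lnot a \land \lnot c)
= (\lnot c \lor a \lor \lnot a) \land (\lnot c \lor a \lor \lnot c) \land (\lnot c \lor b \lor \lnot a) \land (\lnot c \lor b \lor \lnot c) \land (\lnot a \lor a \lor \lnot a) \land (\lnot a \lor a \lor \lnot c) \land (\lnot a \lor b \lor \lnot a) \land (\lnot a \lor b \lor \lnot c)   (distribute \lor over \land)
= (\lnot c \lor a) \land (\lnot c \lor b) \land (\lnot a \lor b)   (simplify)

(\lnot c \lor a) \land (\lnot c \lor b) \land (\lnot a \lor b)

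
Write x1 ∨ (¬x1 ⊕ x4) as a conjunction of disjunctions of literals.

x1 ∨ ¬x4

x1 ∨ (¬x1 ⊕ x4)
= x1 ∨ ((¬x1 ∨ x4) ∧ ¬(¬x1 ∧ x4))   — expand ⊕
= x1 ∨ ((¬x1 ∨ x4) ∧ (¬¬x1 ∨ ¬x4))   — De Morgan
= x1 ∨ ((¬x1 ∨ x4) ∧ (x1 ∨ ¬x4))   — double negation
= (x1 ∨ ¬x1 ∨ x4) ∧ (x1 ∨ x1 ∨ ¬x4)   — distribute ∨ over ∧
= x1 ∨ ¬x4   — simplify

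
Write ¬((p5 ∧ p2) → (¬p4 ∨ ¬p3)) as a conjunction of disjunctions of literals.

p5 ∧ p2 ∧ p4 ∧ p3

¬((p5 ∧ p2) → (¬p4 ∨ ¬p3))
≡ ¬(¬(p5 ∧ p2) ∨ ¬p4 ∨ ¬p3)
≡ ¬¬(p5 ∧ p2) ∧ ¬¬p4 ∧ ¬¬p3
≡ p5 ∧ p2 ∧ ¬¬p4 ∧ ¬¬p3
≡ p5 ∧ p2 ∧ p4 ∧ ¬¬p3
≡ p5 ∧ p2 ∧ p4 ∧ p3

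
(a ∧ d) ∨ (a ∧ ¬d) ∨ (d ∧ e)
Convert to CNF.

(a ∧ d) ∨ (a ∧ ¬d) ∨ (d ∧ e)
⇔ (a ∨ a ∨ d) ∧ (a ∨ a ∨ e) ∧ (a ∨ ¬d ∨ d) ∧ (a ∨ ¬d ∨ e) ∧ (d ∨ a ∨ d) ∧ (d ∨ a ∨ e) ∧ (d ∨ ¬d ∨ d) ∧ (d ∨ ¬d ∨ e)
⇔ (a ∨ d) ∧ (a ∨ e)

(a ∨ d) ∧ (a ∨ e)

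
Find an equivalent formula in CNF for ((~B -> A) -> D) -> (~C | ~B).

~D | ~C | ~B

((~B -> A) -> D) -> (~C | ~B)
≡ ~((~B -> A) -> D) | ~C | ~B   — eliminate ->
≡ ~(~(~B -> A) | D) | ~C | ~B   — eliminate ->
≡ ~(~(~~B | A) | D) | ~C | ~B   — eliminate ->
≡ (~~(~~B | A) & ~D) | ~C | ~B   — De Morgan
≡ ((~~B | A) & ~D) | ~C | ~B   — double negation
≡ ((B | A) & ~D) | ~C | ~B   — double negation
≡ (B | A | ~C | ~B) & (~D | ~C | ~B)   — distribute | over &
≡ ~D | ~C | ~B   — simplify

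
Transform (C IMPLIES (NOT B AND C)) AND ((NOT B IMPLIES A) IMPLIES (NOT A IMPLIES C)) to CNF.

(NOT C OR NOT B) AND (NOT B OR A OR C)

(C IMPLIES (NOT B AND C)) AND ((NOT B IMPLIES A) IMPLIES (NOT A IMPLIES C))
= (NOT C OR (NOT B AND C)) AND ((NOT B IMPLIES A) IMPLIES (NOT A IMPLIES C))
= (NOT C OR (NOT B AND C)) AND (NOT (NOT B IMPLIES A) OR (NOT A IMPLIES C))
= (NOT C OR (NOT B AND C)) AND (NOT (NOT NOT B OR A) OR (NOT A IMPLIES C))
= (NOT C OR (NOT B AND C)) AND (NOT (NOT NOT B OR A) OR NOT NOT A OR C)
= (NOT C OR (NOT B AND C)) AND ((NOT NOT NOT B AND NOT A) OR NOT NOT A OR C)
= (NOT C OR (NOT B AND C)) AND ((NOT B AND NOT A) OR NOT NOT A OR C)
= (NOT C OR (NOT B AND C)) AND ((NOT B AND NOT A) OR A OR C)
= (NOT C OR NOT B) AND (NOT C OR C) AND (NOT B OR A OR C) AND (NOT A OR A OR C)
= (NOT C OR NOT B) AND (NOT B OR A OR C)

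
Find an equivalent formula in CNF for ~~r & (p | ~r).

~~r & (p | ~r)
⇔ r & (p | ~r)   — double negation

r & (p | ~r)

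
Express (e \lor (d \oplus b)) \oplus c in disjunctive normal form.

(e \lor (d \oplus b)) \oplus c
⇔ ((e \lor (d \oplus b)) \land \lnot c) \lor (\lnot (e \lor (d \oplus b)) \land c)   — expand \oplus
⇔ ((e \lor (d \land \lnot b) \lor (\lnot d \land b)) \land \lnot c) \lor (\lnot (e \lor (d \oplus b)) \land c)   — expand \oplus
⇔ ((e \lor (d \land \lnot b) \lor (\lnot d \land b)) \land \lnot c) \lor (\lnot (e \lor (d \land \lnot b) \lor (\lnot d \land b)) \land c)   — expand \oplus
⇔ ((e \lor (d \land \lnot b) \lor (\lnot d \land b)) \land \lnot c) \lor (\lnot e \land \lnot (d \land \lnot b) \land \lnot (\lnot d \land b) \land c)   — De Morgan
⇔ ((e \lor (d \land \lnot b) \lor (\lnot d \land b)) \land \lnot c) \lor (\lnot e \land (\lnot d \lor \lnot \lnot b) \land \lnot (\lnot d \land b) \land c)   — De Morgan
⇔ ((e \lor (d \land \lnot b) \lor (\lnot d \land b)) \land \lnot c) \lor (\lnot e \land (\lnot d \lor b) \land \lnot (\lnot d \land b) \land c)   — double negation
⇔ ((e \lor (d \land \lnot b) \lor (\lnot d \land b)) \land \lnot c) \lor (\lnot e \land (\lnot d \lor b) \land (\lnot \lnot d \lor \lnot b) \land c)   — De Morgan
⇔ ((e \lor (d \land \lnot b) \lor (\lnot d \land b)) \land \lnot c) \lor (\lnot e \land (\lnot d \lor b) \land (d \lor \lnot b) \land c)   — double negation
⇔ (e \land \lnot c) \lor (d \land \lnot b \land \lnot c) \lor (\lnot d \land b \land \lnot c) \lor (\lnot e \land \lnot d \land d \land c) \lor (\lnot e \land \lnot d \land \lnot b \land c) \lor (\lnot e \land b \land d \land c) \lor (\lnot e \land b \land \lnot b \land c)   — distribute \land over \lor
⇔ (e \land \lnot c) \lor (d \land \lnot b \land \lnot c) \lor (\lnot d \land b \land \lnot c) \lor (\lnot e \land \lnot d \land \lnot b \land c) \lor (\lnot e \land b \land d \land c)   — simplify

(e \land \lnot c) \lor (d \land \lnot b \land \lnot c) \lor (\lnot d \land b \land \lnot c) \lor (\lnot e \land \lnot d \land \lnot b \land c) \lor (\lnot e \land b \land d \land c)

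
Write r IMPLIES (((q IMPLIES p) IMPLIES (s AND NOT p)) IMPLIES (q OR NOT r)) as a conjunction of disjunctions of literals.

r IMPLIES (((q IMPLIES p) IMPLIES (s AND NOT p)) IMPLIES (q OR NOT r))
≡ NOT r OR (((q IMPLIES p) IMPLIES (s AND NOT p)) IMPLIES (q OR NOT r))   (eliminate IMPLIES)
≡ NOT r OR NOT ((q IMPLIES p) IMPLIES (s AND NOT p)) OR q OR NOT r   (eliminate IMPLIES)
≡ NOT r OR NOT (NOT (q IMPLIES p) OR (s AND NOT p)) OR q OR NOT r   (eliminate IMPLIES)
≡ NOT r OR NOT (NOT (NOT q OR p) OR (s AND NOT p)) OR q OR NOT r   (eliminate IMPLIES)
≡ NOT r OR (NOT NOT (NOT q OR p) AND NOT (s AND NOT p)) OR q OR NOT r   (De Morgan)
≡ NOT r OR ((NOT q OR p) AND NOT (s AND NOT p)) OR q OR NOT r   (double negation)
≡ NOT r OR ((NOT q OR p) AND (NOT s OR NOT NOT p)) OR q OR NOT r   (De Morgan)
≡ NOT r OR ((NOT q OR p) AND (NOT s OR p)) OR q OR NOT r   (double negation)
≡ (NOT r OR NOT q OR p OR q OR NOT r) AND (NOT r OR NOT s OR p OR q OR NOT r)   (distribute OR over AND)
≡ NOT r OR NOT s OR p OR q   (simplify)

NOT r OR NOT s OR p OR q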